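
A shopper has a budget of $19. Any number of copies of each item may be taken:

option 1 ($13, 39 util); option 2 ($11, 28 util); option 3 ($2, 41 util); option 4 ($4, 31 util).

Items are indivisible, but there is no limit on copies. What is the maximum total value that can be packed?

Best value-per-unit is option 3 at 41/2, and filling with it alone uses cost 9×2=18. No mix of the others beats 9×41 = 369.

369 util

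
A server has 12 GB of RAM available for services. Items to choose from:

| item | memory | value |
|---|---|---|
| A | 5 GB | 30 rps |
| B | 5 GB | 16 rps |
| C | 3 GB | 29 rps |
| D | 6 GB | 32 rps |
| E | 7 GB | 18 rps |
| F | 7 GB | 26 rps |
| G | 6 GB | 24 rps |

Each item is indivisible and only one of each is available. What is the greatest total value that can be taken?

62 rps

Check high-value combinations within 12 GB:
- A+D: memory 5+6=11, value 30+32=62
- C+D: memory 3+6=9, value 29+32=61
- A+C: memory 5+3=8, value 30+29=59
- A+F: memory 5+7=12, value 30+26=56
Best: 62 rps.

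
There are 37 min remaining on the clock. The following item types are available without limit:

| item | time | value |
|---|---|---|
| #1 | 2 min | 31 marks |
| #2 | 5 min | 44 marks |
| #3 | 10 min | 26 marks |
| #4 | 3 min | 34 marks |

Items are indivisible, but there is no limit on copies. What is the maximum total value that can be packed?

561 marks

Best value-per-unit is #1 at 31/2; filling with it alone gives 18×31 = 558.
Optimal mix: 17×#1 + 1×#4 → time 37, value 561.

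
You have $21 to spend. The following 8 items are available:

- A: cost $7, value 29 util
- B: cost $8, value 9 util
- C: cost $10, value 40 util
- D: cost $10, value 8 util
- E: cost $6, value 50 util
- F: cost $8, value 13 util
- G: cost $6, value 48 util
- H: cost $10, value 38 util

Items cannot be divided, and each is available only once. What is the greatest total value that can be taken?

Check high-value combinations within $21:
- A+E+G: cost 7+6+6=19, value 29+50+48=127
- E+F+G: cost 6+8+6=20, value 50+13+48=111
- B+E+G: cost 8+6+6=20, value 9+50+48=107
- E+G: cost 6+6=12, value 50+48=98
Best: 127 util.

127 util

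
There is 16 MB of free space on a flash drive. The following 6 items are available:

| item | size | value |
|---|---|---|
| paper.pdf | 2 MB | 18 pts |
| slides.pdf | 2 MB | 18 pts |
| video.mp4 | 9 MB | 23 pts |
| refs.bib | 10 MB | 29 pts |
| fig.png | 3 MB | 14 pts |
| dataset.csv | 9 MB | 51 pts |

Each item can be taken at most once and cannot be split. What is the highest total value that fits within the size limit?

Check high-value combinations within 16 MB:
- paper.pdf+slides.pdf+fig.png+dataset.csv: size 2+2+3+9=16, value 18+18+14+51=101
- paper.pdf+slides.pdf+dataset.csv: size 2+2+9=13, value 18+18+51=87
- paper.pdf+fig.png+dataset.csv: size 2+3+9=14, value 18+14+51=83
- slides.pdf+fig.png+dataset.csv: size 2+3+9=14, value 18+14+51=83
Best: 101 pts.

101 pts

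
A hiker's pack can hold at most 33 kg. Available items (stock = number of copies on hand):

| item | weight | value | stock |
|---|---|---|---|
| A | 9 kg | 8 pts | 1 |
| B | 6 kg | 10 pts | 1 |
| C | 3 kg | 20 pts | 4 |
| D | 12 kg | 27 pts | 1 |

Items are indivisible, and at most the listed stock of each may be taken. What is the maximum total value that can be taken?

Top feasible selections:
- 1×B + 4×C + 1×D: weight 30, value 117
- 1×A + 4×C + 1×D: weight 33, value 115
Best: 117 pts.

117 pts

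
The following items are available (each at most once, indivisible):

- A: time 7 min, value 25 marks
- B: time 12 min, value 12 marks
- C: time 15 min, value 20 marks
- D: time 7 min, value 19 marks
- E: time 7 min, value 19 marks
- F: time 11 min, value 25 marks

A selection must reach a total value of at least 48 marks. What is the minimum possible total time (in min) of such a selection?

Subsets with value ≥ 48, sorted by total time:
- A+F: time 18, value 50
- A+D+E: time 21, value 63
- A+D+F: time 25, value 69
- A+E+F: time 25, value 69
Minimum time: 18 min.

18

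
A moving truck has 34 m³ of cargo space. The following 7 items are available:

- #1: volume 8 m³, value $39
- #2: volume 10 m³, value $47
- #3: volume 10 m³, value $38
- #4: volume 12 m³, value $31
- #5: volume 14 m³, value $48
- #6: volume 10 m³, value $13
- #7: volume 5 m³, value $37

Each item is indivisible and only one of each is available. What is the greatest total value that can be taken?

$161

Check high-value combinations within 34 m³:
- #1+#2+#3+#7: volume 8+10+10+5=33, value 39+47+38+37=161
- #1+#2+#6+#7: volume 8+10+10+5=33, value 39+47+13+37=136
- #1+#2+#5: volume 8+10+14=32, value 39+47+48=134
Best: $161.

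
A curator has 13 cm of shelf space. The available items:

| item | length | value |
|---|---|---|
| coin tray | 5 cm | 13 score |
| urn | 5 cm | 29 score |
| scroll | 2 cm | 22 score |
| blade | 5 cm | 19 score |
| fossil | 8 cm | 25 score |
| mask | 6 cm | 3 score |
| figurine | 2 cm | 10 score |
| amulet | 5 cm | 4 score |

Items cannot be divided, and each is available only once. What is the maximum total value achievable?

70 score

Check high-value combinations within 13 cm:
- urn+scroll+blade: length 5+2+5=12, value 29+22+19=70
- coin tray+urn+scroll: length 5+5+2=12, value 13+29+22=64
- urn+scroll+figurine: length 5+2+2=9, value 29+22+10=61
- urn+blade+figurine: length 5+5+2=12, value 29+19+10=58
Best: 70 score.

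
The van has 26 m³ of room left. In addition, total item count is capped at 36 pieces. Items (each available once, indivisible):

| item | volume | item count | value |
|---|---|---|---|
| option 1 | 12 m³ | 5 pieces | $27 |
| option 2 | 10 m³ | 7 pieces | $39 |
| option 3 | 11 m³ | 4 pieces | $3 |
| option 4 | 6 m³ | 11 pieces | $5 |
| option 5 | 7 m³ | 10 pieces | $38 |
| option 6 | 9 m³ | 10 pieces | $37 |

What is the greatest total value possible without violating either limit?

$114

Feasible sets respecting both limits:
- option 2+option 5+option 6: volume 26, item count 27, value 114
- option 2+option 4+option 5: volume 23, item count 28, value 82
- option 2+option 4+option 6: volume 25, item count 28, value 81
Best: $114.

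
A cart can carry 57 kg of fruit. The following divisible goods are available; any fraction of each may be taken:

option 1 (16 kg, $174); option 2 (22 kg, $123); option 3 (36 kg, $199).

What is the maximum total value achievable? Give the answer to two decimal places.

Take in order of value per unit:
- option 1 (174/16 per unit): all 16 → value 174, running total 174.00
- option 2 (123/22 per unit): all 22 → value 123, running total 297.00
- option 3 (199/36 per unit): 19 of 36 → value 19×199/36 = 105.0278, running total 402.03
Total 402.03.

402.03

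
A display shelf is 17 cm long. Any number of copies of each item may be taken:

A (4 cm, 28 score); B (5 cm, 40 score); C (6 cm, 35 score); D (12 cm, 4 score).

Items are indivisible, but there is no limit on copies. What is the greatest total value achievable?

124 score

Best value-per-unit is B at 40/5; filling with it alone gives 3×40 = 120.
Optimal mix: 3×A + 1×B → length 17, value 124.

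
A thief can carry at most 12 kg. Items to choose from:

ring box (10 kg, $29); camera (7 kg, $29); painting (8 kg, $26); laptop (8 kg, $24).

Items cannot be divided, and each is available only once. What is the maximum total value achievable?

Check high-value combinations within 12 kg:
- camera: weight 7, value 29
- ring box: weight 10, value 29
- painting: weight 8, value 26
- laptop: weight 8, value 24
Best: $29.

$29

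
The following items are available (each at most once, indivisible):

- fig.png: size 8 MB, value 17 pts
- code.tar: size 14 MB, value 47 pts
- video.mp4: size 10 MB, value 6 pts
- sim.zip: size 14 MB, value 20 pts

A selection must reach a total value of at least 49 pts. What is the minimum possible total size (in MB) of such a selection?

Subsets with value ≥ 49, sorted by total size:
- fig.png+code.tar: size 22, value 64
- code.tar+video.mp4: size 24, value 53
Minimum size: 22 MB.

22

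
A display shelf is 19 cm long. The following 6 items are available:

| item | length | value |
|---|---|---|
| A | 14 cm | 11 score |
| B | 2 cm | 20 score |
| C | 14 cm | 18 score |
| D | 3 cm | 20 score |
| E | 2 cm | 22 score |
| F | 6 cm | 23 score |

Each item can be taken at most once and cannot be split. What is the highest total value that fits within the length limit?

85 score

Check high-value combinations within 19 cm:
- B+D+E+F: length 2+3+2+6=13, value 20+20+22+23=85
- B+E+F: length 2+2+6=10, value 20+22+23=65
- D+E+F: length 3+2+6=11, value 20+22+23=65
Best: 85 score.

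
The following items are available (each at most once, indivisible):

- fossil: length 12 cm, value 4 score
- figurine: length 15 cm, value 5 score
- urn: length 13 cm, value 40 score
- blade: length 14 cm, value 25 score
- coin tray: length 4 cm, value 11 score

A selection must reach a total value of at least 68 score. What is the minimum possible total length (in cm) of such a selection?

Subsets with value ≥ 68, sorted by total length:
- urn+blade+coin tray: length 31, value 76
- fossil+urn+blade: length 39, value 69
- figurine+urn+blade: length 42, value 70
- fossil+urn+blade+coin tray: length 43, value 80
Minimum length: 31 cm.

31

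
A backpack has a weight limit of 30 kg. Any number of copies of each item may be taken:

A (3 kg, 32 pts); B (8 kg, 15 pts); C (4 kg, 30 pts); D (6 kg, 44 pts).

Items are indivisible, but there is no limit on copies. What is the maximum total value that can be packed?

320 pts

Best value-per-unit is A at 32/3, and filling with it alone uses weight 10×3=30. No mix of the others beats 10×32 = 320.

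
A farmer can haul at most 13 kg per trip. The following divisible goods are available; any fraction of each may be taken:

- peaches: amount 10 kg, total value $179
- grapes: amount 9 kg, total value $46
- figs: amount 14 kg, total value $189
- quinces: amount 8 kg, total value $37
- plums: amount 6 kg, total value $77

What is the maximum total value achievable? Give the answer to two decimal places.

Take in order of value per unit:
- peaches (179/10 per unit): all 10 → value 179, running total 179.00
- figs (189/14 per unit): 3 of 14 → value 3×189/14 = 40.5000, running total 219.50
Total 219.50.

219.50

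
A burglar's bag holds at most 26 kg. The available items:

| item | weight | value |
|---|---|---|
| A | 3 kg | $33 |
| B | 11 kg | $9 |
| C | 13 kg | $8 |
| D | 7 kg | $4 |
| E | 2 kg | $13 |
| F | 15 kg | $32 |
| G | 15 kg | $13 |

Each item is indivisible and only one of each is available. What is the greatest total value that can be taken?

Check high-value combinations within 26 kg:
- A+E+F: weight 3+2+15=20, value 33+13+32=78
- A+D+F: weight 3+7+15=25, value 33+4+32=69
- A+F: weight 3+15=18, value 33+32=65
Best: $78.

$78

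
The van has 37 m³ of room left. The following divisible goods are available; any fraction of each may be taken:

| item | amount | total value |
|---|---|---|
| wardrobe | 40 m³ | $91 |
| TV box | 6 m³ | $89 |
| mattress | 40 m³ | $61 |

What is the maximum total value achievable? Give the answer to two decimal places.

159.53

Take in order of value per unit:
- TV box (89/6 per unit): all 6 → value 89, running total 89.00
- wardrobe (91/40 per unit): 31 of 40 → value 31×91/40 = 70.5250, running total 159.53
Total 159.53.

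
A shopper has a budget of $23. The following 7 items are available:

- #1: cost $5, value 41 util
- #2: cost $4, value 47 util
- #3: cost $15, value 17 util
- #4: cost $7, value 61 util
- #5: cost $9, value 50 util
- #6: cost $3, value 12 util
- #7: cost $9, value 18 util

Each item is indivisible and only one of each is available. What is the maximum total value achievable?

Check high-value combinations within $23:
- #2+#4+#5+#6: cost 4+7+9+3=23, value 47+61+50+12=170
- #1+#2+#4+#6: cost 5+4+7+3=19, value 41+47+61+12=161
- #2+#4+#5: cost 4+7+9=20, value 47+61+50=158
- #1+#4+#5: cost 5+7+9=21, value 41+61+50=152
- #1+#2+#5+#6: cost 5+4+9+3=21, value 41+47+50+12=150
Best: 170 util.

170 util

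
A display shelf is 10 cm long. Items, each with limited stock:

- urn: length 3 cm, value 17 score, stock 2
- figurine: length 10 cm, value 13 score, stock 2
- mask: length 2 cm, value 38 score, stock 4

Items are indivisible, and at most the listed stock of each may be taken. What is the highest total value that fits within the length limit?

152 score

Top feasible selections:
- 4×mask: length 8, value 152
- 1×urn + 3×mask: length 9, value 131
- 3×mask: length 6, value 114
Best: 152 score.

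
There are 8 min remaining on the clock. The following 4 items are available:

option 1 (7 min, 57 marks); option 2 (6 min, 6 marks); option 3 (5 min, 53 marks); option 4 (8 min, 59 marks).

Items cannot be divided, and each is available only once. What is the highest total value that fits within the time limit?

This is a 0/1 knapsack; check combinations near the capacity.
- option 4: time 8, value 59
- option 1: time 7, value 57
- option 3: time 5, value 53
- option 2: time 6, value 6
Best: 59 marks.

59 marks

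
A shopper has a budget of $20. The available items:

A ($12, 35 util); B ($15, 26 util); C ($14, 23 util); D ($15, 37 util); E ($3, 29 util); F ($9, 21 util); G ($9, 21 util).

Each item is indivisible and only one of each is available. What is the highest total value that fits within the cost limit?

This is a 0/1 knapsack; check combinations near the capacity.
- D+E: cost 15+3=18, value 37+29=66
- A+E: cost 12+3=15, value 35+29=64
- B+E: cost 15+3=18, value 26+29=55
- C+E: cost 14+3=17, value 23+29=52
- E+F: cost 3+9=12, value 29+21=50
Best: 66 util.

66 util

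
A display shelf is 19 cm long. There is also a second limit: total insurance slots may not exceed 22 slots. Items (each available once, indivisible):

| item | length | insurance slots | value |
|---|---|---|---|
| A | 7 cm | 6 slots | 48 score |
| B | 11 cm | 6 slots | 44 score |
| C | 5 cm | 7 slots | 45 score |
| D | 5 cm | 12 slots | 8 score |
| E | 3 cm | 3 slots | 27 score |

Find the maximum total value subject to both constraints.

Feasible sets respecting both limits:
- A+C+E: length 15, insurance slots 16, value 120
- B+C+E: length 19, insurance slots 16, value 116
- A+C: length 12, insurance slots 13, value 93
Best: 120 score.

120 score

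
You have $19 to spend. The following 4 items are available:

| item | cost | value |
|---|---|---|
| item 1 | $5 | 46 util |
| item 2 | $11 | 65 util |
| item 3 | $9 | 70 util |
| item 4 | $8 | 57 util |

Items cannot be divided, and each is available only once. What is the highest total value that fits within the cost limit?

127 util

Check high-value combinations within $19:
- item 3+item 4: cost 9+8=17, value 70+57=127
- item 2+item 4: cost 11+8=19, value 65+57=122
- item 1+item 3: cost 5+9=14, value 46+70=116
- item 1+item 2: cost 5+11=16, value 46+65=111
Best: 127 util.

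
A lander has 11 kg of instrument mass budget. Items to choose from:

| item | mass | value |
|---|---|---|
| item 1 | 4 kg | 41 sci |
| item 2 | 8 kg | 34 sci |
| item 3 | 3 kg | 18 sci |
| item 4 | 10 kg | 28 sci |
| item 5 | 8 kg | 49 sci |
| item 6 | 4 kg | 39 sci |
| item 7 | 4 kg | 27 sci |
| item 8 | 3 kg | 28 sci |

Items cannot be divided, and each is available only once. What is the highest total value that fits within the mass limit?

108 sci

Check high-value combinations within 11 kg:
- item 1+item 6+item 8: mass 4+4+3=11, value 41+39+28=108
- item 1+item 3+item 6: mass 4+3+4=11, value 41+18+39=98
- item 1+item 7+item 8: mass 4+4+3=11, value 41+27+28=96
- item 6+item 7+item 8: mass 4+4+3=11, value 39+27+28=94
Best: 108 sci.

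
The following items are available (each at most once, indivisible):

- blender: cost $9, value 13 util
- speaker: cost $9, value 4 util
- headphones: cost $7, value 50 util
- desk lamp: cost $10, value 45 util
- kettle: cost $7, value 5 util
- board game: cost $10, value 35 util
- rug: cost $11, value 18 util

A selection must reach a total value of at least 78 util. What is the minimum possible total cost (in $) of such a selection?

17

Subsets with value ≥ 78, sorted by total cost:
- headphones+desk lamp: cost 17, value 95
- headphones+board game: cost 17, value 85
- desk lamp+board game: cost 20, value 80
- headphones+desk lamp+kettle: cost 24, value 100
Minimum cost: 17 $.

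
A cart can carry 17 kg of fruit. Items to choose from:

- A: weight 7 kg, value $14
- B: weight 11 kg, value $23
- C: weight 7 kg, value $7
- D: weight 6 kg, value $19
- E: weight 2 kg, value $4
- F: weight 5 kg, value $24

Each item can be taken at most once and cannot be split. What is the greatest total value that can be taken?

Check high-value combinations within 17 kg:
- D+E+F: weight 6+2+5=13, value 19+4+24=47
- B+F: weight 11+5=16, value 23+24=47
- D+F: weight 6+5=11, value 19+24=43
- A+E+F: weight 7+2+5=14, value 14+4+24=42
- B+D: weight 11+6=17, value 23+19=42
Best: $47.

$47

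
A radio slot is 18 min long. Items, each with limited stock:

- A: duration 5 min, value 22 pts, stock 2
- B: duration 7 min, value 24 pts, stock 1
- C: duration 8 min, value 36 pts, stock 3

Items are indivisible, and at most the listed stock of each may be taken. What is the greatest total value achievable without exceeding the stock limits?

Top feasible selections:
- 2×A + 1×C: duration 18, value 80
- 2×C: duration 16, value 72
- 2×A + 1×B: duration 17, value 68
- 1×B + 1×C: duration 15, value 60
Best: 80 pts.

80 pts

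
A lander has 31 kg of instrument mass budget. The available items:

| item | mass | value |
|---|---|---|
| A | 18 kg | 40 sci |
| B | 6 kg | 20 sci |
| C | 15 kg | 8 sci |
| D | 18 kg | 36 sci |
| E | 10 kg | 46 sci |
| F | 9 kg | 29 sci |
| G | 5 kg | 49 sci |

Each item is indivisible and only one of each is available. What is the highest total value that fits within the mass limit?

This is a 0/1 knapsack; check combinations near the capacity.
- B+E+F+G: mass 6+10+9+5=30, value 20+46+29+49=144
- E+F+G: mass 10+9+5=24, value 46+29+49=124
- B+E+G: mass 6+10+5=21, value 20+46+49=115
- A+B+G: mass 18+6+5=29, value 40+20+49=109
Best: 144 sci.

144 sci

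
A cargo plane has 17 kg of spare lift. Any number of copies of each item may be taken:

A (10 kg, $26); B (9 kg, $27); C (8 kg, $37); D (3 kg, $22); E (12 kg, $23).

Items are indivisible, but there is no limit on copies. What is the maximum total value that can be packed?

Best value-per-unit is D at 22/3, and filling with it alone uses weight 5×3=15. No mix of the others beats 5×22 = 110.

$110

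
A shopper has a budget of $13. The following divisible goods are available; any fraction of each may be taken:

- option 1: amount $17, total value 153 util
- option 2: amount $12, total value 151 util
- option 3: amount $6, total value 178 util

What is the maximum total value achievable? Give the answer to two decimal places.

Take in order of value per unit:
- option 3 (178/6 per unit): all 6 → value 178, running total 178.00
- option 2 (151/12 per unit): 7 of 12 → value 7×151/12 = 88.0833, running total 266.08
Total 266.08.

266.08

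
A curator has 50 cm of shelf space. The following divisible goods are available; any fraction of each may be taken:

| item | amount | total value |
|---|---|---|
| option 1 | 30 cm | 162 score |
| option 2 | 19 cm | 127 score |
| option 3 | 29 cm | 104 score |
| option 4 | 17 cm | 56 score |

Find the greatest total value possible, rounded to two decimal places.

Take in order of value per unit:
- option 2 (127/19 per unit): all 19 → value 127, running total 127.00
- option 1 (162/30 per unit): all 30 → value 162, running total 289.00
- option 3 (104/29 per unit): 1 of 29 → value 1×104/29 = 3.5862, running total 292.59
Total 292.59.

292.59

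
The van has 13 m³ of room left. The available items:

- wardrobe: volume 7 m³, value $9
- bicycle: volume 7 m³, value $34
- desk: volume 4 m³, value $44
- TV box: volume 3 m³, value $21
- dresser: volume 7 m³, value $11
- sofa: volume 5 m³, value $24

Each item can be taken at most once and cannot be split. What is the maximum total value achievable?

$89

Check high-value combinations within 13 m³:
- desk+TV box+sofa: volume 4+3+5=12, value 44+21+24=89
- bicycle+desk: volume 7+4=11, value 34+44=78
- desk+sofa: volume 4+5=9, value 44+24=68
- desk+TV box: volume 4+3=7, value 44+21=65
- bicycle+sofa: volume 7+5=12, value 34+24=58
Best: $89.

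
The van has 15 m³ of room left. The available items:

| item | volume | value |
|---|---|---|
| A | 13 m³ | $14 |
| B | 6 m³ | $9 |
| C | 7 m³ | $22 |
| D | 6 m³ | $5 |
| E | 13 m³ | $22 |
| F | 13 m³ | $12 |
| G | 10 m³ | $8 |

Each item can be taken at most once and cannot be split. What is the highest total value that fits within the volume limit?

Check high-value combinations within 15 m³:
- B+C: volume 6+7=13, value 9+22=31
- C+D: volume 7+6=13, value 22+5=27
- C: volume 7, value 22
Best: $31.

$31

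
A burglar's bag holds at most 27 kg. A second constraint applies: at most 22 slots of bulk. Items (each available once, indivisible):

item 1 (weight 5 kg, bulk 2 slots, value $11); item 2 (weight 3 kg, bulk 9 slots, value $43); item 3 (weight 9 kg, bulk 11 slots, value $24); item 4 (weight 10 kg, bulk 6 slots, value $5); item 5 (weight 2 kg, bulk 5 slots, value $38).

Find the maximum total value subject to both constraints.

Feasible sets respecting both limits:
- item 1+item 2+item 4+item 5: weight 20, bulk 22, value 97
- item 1+item 2+item 5: weight 10, bulk 16, value 92
- item 2+item 4+item 5: weight 15, bulk 20, value 86
Best: $97.

$97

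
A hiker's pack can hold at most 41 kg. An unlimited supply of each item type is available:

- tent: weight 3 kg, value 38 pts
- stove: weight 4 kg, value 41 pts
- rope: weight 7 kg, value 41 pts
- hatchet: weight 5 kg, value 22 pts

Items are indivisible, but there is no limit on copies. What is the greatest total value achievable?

Best value-per-unit is tent at 38/3; filling with it alone gives 13×38 = 494.
Optimal mix: 11×tent + 2×stove → weight 41, value 500.

500 pts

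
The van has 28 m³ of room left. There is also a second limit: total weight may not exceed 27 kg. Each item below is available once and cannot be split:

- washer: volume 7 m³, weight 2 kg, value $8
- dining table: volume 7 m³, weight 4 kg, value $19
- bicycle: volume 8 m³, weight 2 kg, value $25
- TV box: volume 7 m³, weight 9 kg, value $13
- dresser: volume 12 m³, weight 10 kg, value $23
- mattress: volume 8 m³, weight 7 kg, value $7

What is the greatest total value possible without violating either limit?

$67

Feasible sets respecting both limits:
- dining table+bicycle+dresser: volume 27, weight 16, value 67
- bicycle+TV box+dresser: volume 27, weight 21, value 61
- dining table+bicycle+TV box: volume 22, weight 15, value 57
- washer+bicycle+dresser: volume 27, weight 14, value 56
Best: $67.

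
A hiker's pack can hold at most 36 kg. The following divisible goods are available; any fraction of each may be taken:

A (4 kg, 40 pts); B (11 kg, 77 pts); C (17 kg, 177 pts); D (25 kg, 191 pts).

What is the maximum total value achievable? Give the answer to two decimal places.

Take in order of value per unit:
- C (177/17 per unit): all 17 → value 177, running total 177.00
- A (40/4 per unit): all 4 → value 40, running total 217.00
- D (191/25 per unit): 15 of 25 → value 15×191/25 = 114.6000, running total 331.60
Total 331.60.

331.60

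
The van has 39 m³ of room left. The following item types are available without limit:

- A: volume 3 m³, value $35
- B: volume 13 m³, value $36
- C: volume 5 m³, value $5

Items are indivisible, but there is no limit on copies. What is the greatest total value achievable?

$455

Best value-per-unit is A at 35/3, and filling with it alone uses volume 13×3=39. No mix of the others beats 13×35 = 455.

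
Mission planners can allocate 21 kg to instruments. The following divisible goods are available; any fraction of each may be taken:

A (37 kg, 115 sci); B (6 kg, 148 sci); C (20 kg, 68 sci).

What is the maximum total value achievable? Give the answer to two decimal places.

199.00

Take in order of value per unit:
- B (148/6 per unit): all 6 → value 148, running total 148.00
- C (68/20 per unit): 15 of 20 → value 15×68/20 = 51.0000, running total 199.00
Total 199.00.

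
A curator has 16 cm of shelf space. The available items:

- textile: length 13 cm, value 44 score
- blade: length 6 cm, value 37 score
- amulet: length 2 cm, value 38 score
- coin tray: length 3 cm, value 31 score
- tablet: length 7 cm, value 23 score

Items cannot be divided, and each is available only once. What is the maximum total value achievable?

106 score

Check high-value combinations within 16 cm:
- blade+amulet+coin tray: length 6+2+3=11, value 37+38+31=106
- blade+amulet+tablet: length 6+2+7=15, value 37+38+23=98
- amulet+coin tray+tablet: length 2+3+7=12, value 38+31+23=92
- blade+coin tray+tablet: length 6+3+7=16, value 37+31+23=91
Best: 106 score.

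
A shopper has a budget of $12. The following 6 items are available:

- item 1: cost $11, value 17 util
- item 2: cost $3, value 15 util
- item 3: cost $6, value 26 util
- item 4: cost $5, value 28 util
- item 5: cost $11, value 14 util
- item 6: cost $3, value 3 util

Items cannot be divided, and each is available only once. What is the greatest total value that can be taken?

Check high-value combinations within $12:
- item 3+item 4: cost 6+5=11, value 26+28=54
- item 2+item 4+item 6: cost 3+5+3=11, value 15+28+3=46
- item 2+item 3+item 6: cost 3+6+3=12, value 15+26+3=44
- item 2+item 4: cost 3+5=8, value 15+28=43
Best: 54 util.

54 util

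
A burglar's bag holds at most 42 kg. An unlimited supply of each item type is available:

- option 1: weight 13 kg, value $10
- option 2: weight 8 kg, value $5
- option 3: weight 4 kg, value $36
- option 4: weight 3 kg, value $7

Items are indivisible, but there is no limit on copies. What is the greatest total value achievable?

Best value-per-unit is option 3 at 36/4, and filling with it alone uses weight 10×4=40. No mix of the others beats 10×36 = 360.

$360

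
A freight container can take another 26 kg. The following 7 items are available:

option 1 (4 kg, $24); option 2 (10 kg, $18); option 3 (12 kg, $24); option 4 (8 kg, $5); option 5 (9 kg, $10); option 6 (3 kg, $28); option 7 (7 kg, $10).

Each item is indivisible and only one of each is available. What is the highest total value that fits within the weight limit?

Check high-value combinations within 26 kg:
- option 1+option 3+option 6+option 7: weight 4+12+3+7=26, value 24+24+28+10=86
- option 1+option 2+option 6+option 7: weight 4+10+3+7=24, value 24+18+28+10=80
- option 1+option 2+option 5+option 6: weight 4+10+9+3=26, value 24+18+10+28=80
- option 1+option 3+option 6: weight 4+12+3=19, value 24+24+28=76
- option 1+option 2+option 4+option 6: weight 4+10+8+3=25, value 24+18+5+28=75
Best: $86.

$86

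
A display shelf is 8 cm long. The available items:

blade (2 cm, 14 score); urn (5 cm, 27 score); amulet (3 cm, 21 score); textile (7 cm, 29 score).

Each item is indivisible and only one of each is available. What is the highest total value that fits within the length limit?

This is a 0/1 knapsack; check combinations near the capacity.
- urn+amulet: length 5+3=8, value 27+21=48
- blade+urn: length 2+5=7, value 14+27=41
- blade+amulet: length 2+3=5, value 14+21=35
- textile: length 7, value 29
- urn: length 5, value 27
Best: 48 score.

48 score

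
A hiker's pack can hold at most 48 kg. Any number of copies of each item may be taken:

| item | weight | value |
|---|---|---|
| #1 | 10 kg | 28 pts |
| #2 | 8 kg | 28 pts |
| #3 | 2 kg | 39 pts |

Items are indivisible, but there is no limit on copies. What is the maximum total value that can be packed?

936 pts

Best value-per-unit is #3 at 39/2, and filling with it alone uses weight 24×2=48. No mix of the others beats 24×39 = 936.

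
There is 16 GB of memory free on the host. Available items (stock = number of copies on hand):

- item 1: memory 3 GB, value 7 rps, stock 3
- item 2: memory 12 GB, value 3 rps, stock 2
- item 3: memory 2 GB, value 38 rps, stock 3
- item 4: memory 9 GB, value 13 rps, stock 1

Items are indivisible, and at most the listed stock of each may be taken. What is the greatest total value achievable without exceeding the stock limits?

Best selections within memory 16 and stock limits:
- 3×item 1 + 3×item 3: memory 15, value 135
- 2×item 1 + 3×item 3: memory 12, value 128
Best: 135 rps.

135 rps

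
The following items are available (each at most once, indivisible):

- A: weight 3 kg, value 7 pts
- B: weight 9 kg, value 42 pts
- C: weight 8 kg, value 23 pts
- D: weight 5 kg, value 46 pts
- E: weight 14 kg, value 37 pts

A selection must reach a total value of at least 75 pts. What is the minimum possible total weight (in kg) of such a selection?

14

Subsets with value ≥ 75, sorted by total weight:
- B+D: weight 14, value 88
- A+C+D: weight 16, value 76
- A+B+D: weight 17, value 95
Minimum weight: 14 kg.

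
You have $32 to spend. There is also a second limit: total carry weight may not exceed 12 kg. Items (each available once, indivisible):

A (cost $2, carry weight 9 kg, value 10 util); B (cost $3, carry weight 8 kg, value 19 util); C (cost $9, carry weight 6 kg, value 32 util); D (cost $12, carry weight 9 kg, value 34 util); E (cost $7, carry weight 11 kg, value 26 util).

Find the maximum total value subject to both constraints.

Feasible sets respecting both limits:
- D: cost 12, carry weight 9, value 34
- C: cost 9, carry weight 6, value 32
- E: cost 7, carry weight 11, value 26
- B: cost 3, carry weight 8, value 19
Best: 34 util.

34 util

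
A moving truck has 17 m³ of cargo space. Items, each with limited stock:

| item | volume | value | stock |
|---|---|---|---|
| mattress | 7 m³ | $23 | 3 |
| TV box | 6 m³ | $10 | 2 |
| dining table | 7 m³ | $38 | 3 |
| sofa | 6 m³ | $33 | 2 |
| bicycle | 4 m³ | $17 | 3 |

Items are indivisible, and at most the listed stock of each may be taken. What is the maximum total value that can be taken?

$88

Best selections within volume 17 and stock limits:
- 1×dining table + 1×sofa + 1×bicycle: volume 17, value 88
- 2×sofa + 1×bicycle: volume 16, value 83
- 2×dining table: volume 14, value 76
- 1×mattress + 1×sofa + 1×bicycle: volume 17, value 73
Best: $88.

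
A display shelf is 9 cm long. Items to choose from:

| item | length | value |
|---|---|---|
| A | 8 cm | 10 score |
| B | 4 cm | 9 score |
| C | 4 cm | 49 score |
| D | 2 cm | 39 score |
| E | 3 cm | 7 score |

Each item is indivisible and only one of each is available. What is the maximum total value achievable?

95 score

Check high-value combinations within 9 cm:
- C+D+E: length 4+2+3=9, value 49+39+7=95
- C+D: length 4+2=6, value 49+39=88
- B+C: length 4+4=8, value 9+49=58
- C+E: length 4+3=7, value 49+7=56
Best: 95 score.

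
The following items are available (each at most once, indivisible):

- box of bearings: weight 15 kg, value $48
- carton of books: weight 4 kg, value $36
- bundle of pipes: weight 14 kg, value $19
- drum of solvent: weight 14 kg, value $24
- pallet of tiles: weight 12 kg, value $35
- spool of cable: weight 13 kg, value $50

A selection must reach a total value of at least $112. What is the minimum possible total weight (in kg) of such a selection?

Subsets with value ≥ 112, sorted by total weight:
- carton of books+pallet of tiles+spool of cable: weight 29, value 121
- box of bearings+carton of books+pallet of tiles: weight 31, value 119
- box of bearings+carton of books+spool of cable: weight 32, value 134
Minimum weight: 29 kg.

29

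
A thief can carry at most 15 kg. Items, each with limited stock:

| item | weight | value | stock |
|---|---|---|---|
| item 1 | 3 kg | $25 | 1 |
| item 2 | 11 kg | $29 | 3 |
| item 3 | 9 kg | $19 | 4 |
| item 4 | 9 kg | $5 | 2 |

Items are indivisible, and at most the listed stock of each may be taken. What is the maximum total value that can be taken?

$54

Best selections within weight 15 and stock limits:
- 1×item 1 + 1×item 2: weight 14, value 54
- 1×item 1 + 1×item 3: weight 12, value 44
Best: $54.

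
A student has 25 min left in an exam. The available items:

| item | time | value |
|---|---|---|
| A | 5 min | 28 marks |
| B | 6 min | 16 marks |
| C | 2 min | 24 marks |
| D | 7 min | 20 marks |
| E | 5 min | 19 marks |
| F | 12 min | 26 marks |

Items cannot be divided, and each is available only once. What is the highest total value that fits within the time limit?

107 marks

Check high-value combinations within 25 min:
- A+B+C+D+E: time 5+6+2+7+5=25, value 28+16+24+20+19=107
- A+C+E+F: time 5+2+5+12=24, value 28+24+19+26=97
- A+B+C+F: time 5+6+2+12=25, value 28+16+24+26=94
- A+C+D+E: time 5+2+7+5=19, value 28+24+20+19=91
- A+B+C+D: time 5+6+2+7=20, value 28+16+24+20=88
Best: 107 marks.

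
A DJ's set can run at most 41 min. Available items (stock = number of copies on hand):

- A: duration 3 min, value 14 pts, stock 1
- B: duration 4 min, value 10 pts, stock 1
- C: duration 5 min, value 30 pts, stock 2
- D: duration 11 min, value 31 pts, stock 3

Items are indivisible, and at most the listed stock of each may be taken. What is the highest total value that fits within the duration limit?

146 pts

Top feasible selections:
- 1×A + 1×B + 2×C + 2×D: duration 39, value 146
- 1×A + 1×C + 3×D: duration 41, value 137
- 1×A + 2×C + 2×D: duration 35, value 136
- 1×B + 2×C + 2×D: duration 36, value 132
Best: 146 pts.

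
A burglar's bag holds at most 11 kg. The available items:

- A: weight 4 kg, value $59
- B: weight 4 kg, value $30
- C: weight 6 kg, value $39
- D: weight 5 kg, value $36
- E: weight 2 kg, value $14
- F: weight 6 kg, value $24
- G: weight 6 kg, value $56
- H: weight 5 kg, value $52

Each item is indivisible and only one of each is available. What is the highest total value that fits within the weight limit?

$125

Check high-value combinations within 11 kg:
- A+E+H: weight 4+2+5=11, value 59+14+52=125
- A+G: weight 4+6=10, value 59+56=115
- A+H: weight 4+5=9, value 59+52=111
- A+D+E: weight 4+5+2=11, value 59+36+14=109
Best: $125.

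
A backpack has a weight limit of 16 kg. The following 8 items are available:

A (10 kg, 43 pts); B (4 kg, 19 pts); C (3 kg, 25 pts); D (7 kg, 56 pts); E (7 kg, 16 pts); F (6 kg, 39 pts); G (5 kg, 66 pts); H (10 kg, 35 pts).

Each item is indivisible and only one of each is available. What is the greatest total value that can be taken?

Check high-value combinations within 16 kg:
- C+D+G: weight 3+7+5=15, value 25+56+66=147
- B+D+G: weight 4+7+5=16, value 19+56+66=141
- C+F+G: weight 3+6+5=14, value 25+39+66=130
- B+F+G: weight 4+6+5=15, value 19+39+66=124
- D+G: weight 7+5=12, value 56+66=122
Best: 147 pts.

147 pts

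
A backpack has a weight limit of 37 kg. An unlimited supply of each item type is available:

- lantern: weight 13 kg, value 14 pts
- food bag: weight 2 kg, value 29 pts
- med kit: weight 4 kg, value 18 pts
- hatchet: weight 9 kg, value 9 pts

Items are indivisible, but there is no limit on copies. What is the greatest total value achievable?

522 pts

Best value-per-unit is food bag at 29/2, and filling with it alone uses weight 18×2=36. No mix of the others beats 18×29 = 522.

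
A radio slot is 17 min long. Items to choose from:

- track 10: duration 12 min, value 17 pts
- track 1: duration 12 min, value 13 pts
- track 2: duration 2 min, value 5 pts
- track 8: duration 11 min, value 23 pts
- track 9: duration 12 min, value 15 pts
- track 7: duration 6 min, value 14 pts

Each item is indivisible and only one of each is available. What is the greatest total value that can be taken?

37 pts

Check high-value combinations within 17 min:
- track 8+track 7: duration 11+6=17, value 23+14=37
- track 2+track 8: duration 2+11=13, value 5+23=28
- track 8: duration 11, value 23
Best: 37 pts.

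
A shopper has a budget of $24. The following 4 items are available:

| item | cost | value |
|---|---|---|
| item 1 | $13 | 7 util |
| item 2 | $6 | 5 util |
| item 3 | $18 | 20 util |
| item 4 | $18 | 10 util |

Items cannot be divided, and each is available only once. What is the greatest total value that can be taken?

This is a 0/1 knapsack; check combinations near the capacity.
- item 2+item 3: cost 6+18=24, value 5+20=25
- item 3: cost 18, value 20
- item 2+item 4: cost 6+18=24, value 5+10=15
- item 1+item 2: cost 13+6=19, value 7+5=12
Best: 25 util.

25 util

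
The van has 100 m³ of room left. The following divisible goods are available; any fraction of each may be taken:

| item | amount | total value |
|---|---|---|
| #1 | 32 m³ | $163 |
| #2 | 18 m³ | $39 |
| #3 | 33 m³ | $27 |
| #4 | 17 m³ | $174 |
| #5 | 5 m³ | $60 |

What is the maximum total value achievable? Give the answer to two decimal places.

458.91

Take in order of value per unit:
- #5 (60/5 per unit): all 5 → value 60, running total 60.00
- #4 (174/17 per unit): all 17 → value 174, running total 234.00
- #1 (163/32 per unit): all 32 → value 163, running total 397.00
- #2 (39/18 per unit): all 18 → value 39, running total 436.00
- #3 (27/33 per unit): 28 of 33 → value 28×27/33 = 22.9091, running total 458.91
Total 458.91.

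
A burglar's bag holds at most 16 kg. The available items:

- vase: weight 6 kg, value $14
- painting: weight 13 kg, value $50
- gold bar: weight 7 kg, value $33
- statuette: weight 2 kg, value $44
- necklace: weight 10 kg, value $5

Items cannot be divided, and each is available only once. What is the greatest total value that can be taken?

$94

Check high-value combinations within 16 kg:
- painting+statuette: weight 13+2=15, value 50+44=94
- vase+gold bar+statuette: weight 6+7+2=15, value 14+33+44=91
- gold bar+statuette: weight 7+2=9, value 33+44=77
- vase+statuette: weight 6+2=8, value 14+44=58
- painting: weight 13, value 50
Best: $94.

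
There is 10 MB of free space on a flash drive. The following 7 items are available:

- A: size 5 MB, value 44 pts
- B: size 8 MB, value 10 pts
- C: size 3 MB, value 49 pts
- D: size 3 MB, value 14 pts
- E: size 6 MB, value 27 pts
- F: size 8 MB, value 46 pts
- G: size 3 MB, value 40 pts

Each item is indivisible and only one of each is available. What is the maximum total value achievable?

Check high-value combinations within 10 MB:
- C+D+G: size 3+3+3=9, value 49+14+40=103
- A+C: size 5+3=8, value 44+49=93
- C+G: size 3+3=6, value 49+40=89
- A+G: size 5+3=8, value 44+40=84
Best: 103 pts.

103 pts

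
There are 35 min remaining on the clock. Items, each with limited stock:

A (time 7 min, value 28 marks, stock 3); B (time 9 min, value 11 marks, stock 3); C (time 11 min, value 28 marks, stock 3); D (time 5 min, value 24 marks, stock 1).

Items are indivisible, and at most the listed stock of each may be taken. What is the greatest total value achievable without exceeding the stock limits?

119 marks

Best selections within time 35 and stock limits:
- 3×A + 1×B + 1×D: time 35, value 119
- 3×A + 1×C: time 32, value 112
Best: 119 marks.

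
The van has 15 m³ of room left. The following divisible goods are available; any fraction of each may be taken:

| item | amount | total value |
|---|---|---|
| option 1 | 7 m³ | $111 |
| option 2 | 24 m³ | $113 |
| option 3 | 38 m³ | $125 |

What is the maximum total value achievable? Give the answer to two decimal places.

148.67

Take in order of value per unit:
- option 1 (111/7 per unit): all 7 → value 111, running total 111.00
- option 2 (113/24 per unit): 8 of 24 → value 8×113/24 = 37.6667, running total 148.67
Total 148.67.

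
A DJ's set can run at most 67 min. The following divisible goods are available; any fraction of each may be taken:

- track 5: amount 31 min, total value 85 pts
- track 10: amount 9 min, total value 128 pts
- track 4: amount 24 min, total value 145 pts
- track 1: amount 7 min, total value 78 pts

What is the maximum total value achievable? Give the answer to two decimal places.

Take in order of value per unit:
- track 10 (128/9 per unit): all 9 → value 128, running total 128.00
- track 1 (78/7 per unit): all 7 → value 78, running total 206.00
- track 4 (145/24 per unit): all 24 → value 145, running total 351.00
- track 5 (85/31 per unit): 27 of 31 → value 27×85/31 = 74.0323, running total 425.03
Total 425.03.

425.03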